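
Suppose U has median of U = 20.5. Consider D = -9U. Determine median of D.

A linear map preserves order up to sign, so median of D = a·median of U + b = (-9)·20.5 = -184.5.

median of D = -184.5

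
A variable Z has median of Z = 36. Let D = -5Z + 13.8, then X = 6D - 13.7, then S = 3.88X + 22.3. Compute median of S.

median of S = -3899.992

median of D = (-5)·36 + 13.8 = -166.2.
median of X = 6·(-166.2) + (-13.7) = -1010.9.
median of S = 3.88·(-1010.9) + 22.3 = -3899.992.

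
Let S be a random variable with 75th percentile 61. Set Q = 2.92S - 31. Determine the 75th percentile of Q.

Since a = 2.92 > 0 the transformation is increasing, so the 75th percentile of Q = a·(P_{75} of S) + b = 2.92·61 + (-31) = 147.12.

75th percentile of Q = 147.12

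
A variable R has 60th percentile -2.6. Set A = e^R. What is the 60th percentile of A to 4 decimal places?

60th percentile of A = 0.0743

e^R is increasing, so P_{60}(A) = g(P_{60}(R)) ≈ 0.0743.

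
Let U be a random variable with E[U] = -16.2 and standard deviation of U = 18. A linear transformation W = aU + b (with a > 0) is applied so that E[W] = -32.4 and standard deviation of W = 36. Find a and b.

standard deviation of W = a·standard deviation of U (a > 0), so a = 36/18 = 2.
E[W] = a·E[U] + b, so b = -32.4 − 2·(-16.2) = 0.

a = 2, b = 0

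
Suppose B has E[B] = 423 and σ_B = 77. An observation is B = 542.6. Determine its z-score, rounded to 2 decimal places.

z = 1.55

z = (B − E[B]) / σ_B = (542.6 − 423) / 77 ≈ 1.55.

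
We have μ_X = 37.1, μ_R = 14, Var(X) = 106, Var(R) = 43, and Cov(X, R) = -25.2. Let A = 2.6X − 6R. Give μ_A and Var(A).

μ_A = 2.6·μ_X + (-6)·μ_R = 2.6·37.1 + (-6)·14 = 12.46.
Var(A) = a²·Var(X) + b²·Var(R) + 2ab·Cov(X, R) with a = 2.6, b = -6.
= 2.6²·106 + (-6)²·43 + 2·2.6·(-6)·(-25.2)
= 716.56 + 1548 + 786.24 = 3050.8.

μ_A = 12.46, Var(A) = 3050.8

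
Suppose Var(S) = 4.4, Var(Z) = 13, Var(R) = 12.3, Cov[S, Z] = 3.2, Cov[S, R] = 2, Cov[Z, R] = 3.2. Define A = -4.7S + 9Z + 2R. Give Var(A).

Var(A) = a²·Var(S) + b²·Var(Z) + c²·Var(R) + 2ab·Cov[S, Z] + 2ac·Cov[S, R] + 2bc·Cov[Z, R], with a = -4.7, b = 9, c = 2.
= 97.196 + 1053 + 49.2 + (-270.72) + (-37.6) + 115.2
= 1006.276.

Var(A) = 1006.276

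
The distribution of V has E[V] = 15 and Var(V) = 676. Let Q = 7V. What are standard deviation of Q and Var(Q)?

Q = 7V is linear with a = 7, b = 0.
standard deviation of V = √676 = 26.
standard deviation of Q = |a|·standard deviation of V = |7|·26 = 182.
Var(Q) = a²·Var(V) = 7²·676 = 33124.

standard deviation of Q = 182, Var(Q) = 33124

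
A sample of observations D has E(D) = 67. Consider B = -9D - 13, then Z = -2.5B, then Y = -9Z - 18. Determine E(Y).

E(B) = (-9)·67 + (-13) = -616.
E(Z) = (-2.5)·(-616) = 1540.
E(Y) = (-9)·1540 + (-18) = -13878.

E(Y) = -13878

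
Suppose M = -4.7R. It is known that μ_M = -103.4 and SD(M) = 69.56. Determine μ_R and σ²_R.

From M = -4.7R: μ_M = a·μ_R + b, so μ_R = (μ_M − b)/a = (-103.4 − 0)/(-4.7) = 22.
σ²_M = 69.56² = 4838.5936.
σ²_M = a²·σ²_R, so σ²_R = 4838.5936/(-4.7)² = 219.04.

μ_R = 22, σ²_R = 219.04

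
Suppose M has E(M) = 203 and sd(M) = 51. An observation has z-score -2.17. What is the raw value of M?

M = 92.33

M = E(M) + z·sd(M) = 203 + (-2.17)·51 = 92.33.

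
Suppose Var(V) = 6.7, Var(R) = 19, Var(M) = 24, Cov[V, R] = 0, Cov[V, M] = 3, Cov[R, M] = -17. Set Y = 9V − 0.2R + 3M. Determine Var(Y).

Var(Y) = a²·Var(V) + b²·Var(R) + c²·Var(M) + 2ab·Cov[V, R] + 2ac·Cov[V, M] + 2bc·Cov[R, M], with a = 9, b = -0.2, c = 3.
= 542.7 + 0.76 + 216 + 0 + 162 + 20.4
= 941.86.

Var(Y) = 941.86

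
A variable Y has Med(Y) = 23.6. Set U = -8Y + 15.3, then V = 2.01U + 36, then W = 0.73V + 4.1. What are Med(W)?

Med(U) = (-8)·23.6 + 15.3 = -173.5.
Med(V) = 2.01·(-173.5) + 36 = -312.735.
Med(W) = 0.73·(-312.735) + 4.1 = -224.19655.

Med(W) = -224.19655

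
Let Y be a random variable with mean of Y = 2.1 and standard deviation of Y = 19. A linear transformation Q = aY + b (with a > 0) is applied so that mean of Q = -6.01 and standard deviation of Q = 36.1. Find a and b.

standard deviation of Q = a·standard deviation of Y (a > 0), so a = 36.1/19 = 1.9.
mean of Q = a·mean of Y + b, so b = -6.01 − 1.9·2.1 = -10.

a = 1.9, b = -10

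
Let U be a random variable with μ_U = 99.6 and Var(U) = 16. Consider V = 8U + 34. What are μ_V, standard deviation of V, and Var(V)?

μ_V = 830.8, standard deviation of V = 32, Var(V) = 1024

V = 8U + 34 is linear with a = 8, b = 34.
μ_V = a·μ_U + b = 8·99.6 + 34 = 830.8.
standard deviation of U = √16 = 4.
standard deviation of V = |a|·standard deviation of U = |8|·4 = 32.
Var(V) = a²·Var(U) = 8²·16 = 1024 (the additive constant 34 does not affect variance).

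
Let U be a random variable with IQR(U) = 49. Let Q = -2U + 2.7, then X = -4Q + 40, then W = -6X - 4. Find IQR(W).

IQR(W) = 2352

IQR(Q) = |-2|·49 = 98.
IQR(X) = |-4|·98 = 392.
IQR(W) = |-6|·392 = 2352.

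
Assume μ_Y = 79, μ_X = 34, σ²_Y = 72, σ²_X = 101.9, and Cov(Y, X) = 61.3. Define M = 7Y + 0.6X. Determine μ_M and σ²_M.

μ_M = 7·μ_Y + 0.6·μ_X = 7·79 + 0.6·34 = 573.4.
σ²_M = a²·σ²_Y + b²·σ²_X + 2ab·Cov(Y, X) with a = 7, b = 0.6.
= 7²·72 + 0.6²·101.9 + 2·7·0.6·61.3
= 3528 + 36.684 + 514.92 = 4079.604.

μ_M = 573.4, σ²_M = 4079.604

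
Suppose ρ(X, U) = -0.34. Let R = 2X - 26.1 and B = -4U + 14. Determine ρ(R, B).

Linear rescalings preserve |correlation|; the slopes 2 and -4 have opposite signs, so the correlation flips sign: ρ(R, B) = −ρ(X, U) = 0.34.

ρ(R, B) = 0.34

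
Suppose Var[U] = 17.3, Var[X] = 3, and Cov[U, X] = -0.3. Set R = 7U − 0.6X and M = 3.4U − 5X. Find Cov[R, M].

By bilinearity, Cov[R, M] = ac·Var[U] + bd·Var[X] + (ad+bc)·Cov[U, X], with a=7, b=-0.6, c=3.4, d=-5.
ac·Var[U] = 7·3.4·17.3 = 411.74
bd·Var[X] = (-0.6)·(-5)·3 = 9
(ad+bc)·Cov[U, X] = (-37.04)·(-0.3) = 11.112
Cov[R, M] = 411.74 + 9 + 11.112 = 431.852.

Cov[R, M] = 431.852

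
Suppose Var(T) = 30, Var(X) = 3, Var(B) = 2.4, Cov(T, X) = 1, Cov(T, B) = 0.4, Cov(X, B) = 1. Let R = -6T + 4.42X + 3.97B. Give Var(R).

Var(R) = a²·Var(T) + b²·Var(X) + c²·Var(B) + 2ab·Cov(T, X) + 2ac·Cov(T, B) + 2bc·Cov(X, B), with a = -6, b = 4.42, c = 3.97.
= 1080 + 58.6092 + 37.82616 + (-53.04) + (-19.056) + 35.0948
= 1139.43416.

Var(R) = 1139.43416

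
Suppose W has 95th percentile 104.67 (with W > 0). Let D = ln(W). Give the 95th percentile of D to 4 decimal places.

95th percentile of D = 4.6508

ln(W) is increasing, so P_{95}(D) = g(P_{95}(W)) ≈ 4.6508.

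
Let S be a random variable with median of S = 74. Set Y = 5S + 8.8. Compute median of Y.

median of Y = 378.8

A linear map preserves order up to sign, so median of Y = a·median of S + b = 5·74 + 8.8 = 378.8.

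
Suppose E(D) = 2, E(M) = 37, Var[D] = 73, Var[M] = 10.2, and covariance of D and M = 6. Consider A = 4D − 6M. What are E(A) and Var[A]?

E(A) = -214, Var[A] = 1247.2

E(A) = 4·E(D) + (-6)·E(M) = 4·2 + (-6)·37 = -214.
Var[A] = a²·Var[D] + b²·Var[M] + 2ab·covariance of D and M with a = 4, b = -6.
= 4²·73 + (-6)²·10.2 + 2·4·(-6)·6
= 1168 + 367.2 + (-288) = 1247.2.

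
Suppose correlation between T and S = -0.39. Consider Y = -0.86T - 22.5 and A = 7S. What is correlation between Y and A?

Linear rescalings preserve |correlation|; the slopes -0.86 and 7 have opposite signs, so the correlation flips sign: correlation between Y and A = −correlation between T and S = 0.39.

correlation between Y and A = 0.39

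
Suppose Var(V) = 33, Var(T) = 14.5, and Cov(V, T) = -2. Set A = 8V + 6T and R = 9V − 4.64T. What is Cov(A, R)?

By bilinearity, Cov(A, R) = ac·Var(V) + bd·Var(T) + (ad+bc)·Cov(V, T), with a=8, b=6, c=9, d=-4.64.
ac·Var(V) = 8·9·33 = 2376
bd·Var(T) = 6·(-4.64)·14.5 = -403.68
(ad+bc)·Cov(V, T) = (16.88)·(-2) = -33.76
Cov(A, R) = 2376 + (-403.68) + (-33.76) = 1938.56.

Cov(A, R) = 1938.56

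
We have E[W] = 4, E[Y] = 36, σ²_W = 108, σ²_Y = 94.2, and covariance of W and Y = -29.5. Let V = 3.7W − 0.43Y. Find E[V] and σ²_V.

E[V] = 3.7·E[W] + (-0.43)·E[Y] = 3.7·4 + (-0.43)·36 = -0.68.
σ²_V = a²·σ²_W + b²·σ²_Y + 2ab·covariance of W and Y with a = 3.7, b = -0.43.
= 3.7²·108 + (-0.43)²·94.2 + 2·3.7·(-0.43)·(-29.5)
= 1478.52 + 17.41758 + 93.869 = 1589.80658.

E[V] = -0.68, σ²_V = 1589.80658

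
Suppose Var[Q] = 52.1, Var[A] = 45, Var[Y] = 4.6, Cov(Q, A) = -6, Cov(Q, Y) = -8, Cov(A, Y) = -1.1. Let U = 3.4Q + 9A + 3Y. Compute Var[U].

Var[U] = 3698.876

Var[U] = a²·Var[Q] + b²·Var[A] + c²·Var[Y] + 2ab·Cov(Q, A) + 2ac·Cov(Q, Y) + 2bc·Cov(A, Y), with a = 3.4, b = 9, c = 3.
= 602.276 + 3645 + 41.4 + (-367.2) + (-163.2) + (-59.4)
= 3698.876.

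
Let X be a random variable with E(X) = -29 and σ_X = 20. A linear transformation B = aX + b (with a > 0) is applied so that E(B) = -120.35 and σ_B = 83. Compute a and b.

σ_B = a·σ_X (a > 0), so a = 83/20 = 4.15.
E(B) = a·E(X) + b, so b = -120.35 − 4.15·(-29) = 0.

a = 4.15, b = 0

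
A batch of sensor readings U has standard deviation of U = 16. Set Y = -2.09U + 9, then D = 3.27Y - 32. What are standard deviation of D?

standard deviation of D = 109.3488

standard deviation of Y = |-2.09|·16 = 33.44.
standard deviation of D = |3.27|·33.44 = 109.3488.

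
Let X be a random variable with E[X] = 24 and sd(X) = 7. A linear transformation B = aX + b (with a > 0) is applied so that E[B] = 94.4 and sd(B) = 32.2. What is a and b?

a = 4.6, b = -16

sd(B) = a·sd(X) (a > 0), so a = 32.2/7 = 4.6.
E[B] = a·E[X] + b, so b = 94.4 − 4.6·24 = -16.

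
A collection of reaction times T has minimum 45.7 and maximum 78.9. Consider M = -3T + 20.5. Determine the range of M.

Range(M) = 99.6

Range of T = 78.9 − 45.7 = 33.2.
Range(M) = |a|·Range(T) = |-3|·33.2 = 99.6.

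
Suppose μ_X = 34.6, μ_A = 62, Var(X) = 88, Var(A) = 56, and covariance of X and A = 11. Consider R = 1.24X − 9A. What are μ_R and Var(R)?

μ_R = 1.24·μ_X + (-9)·μ_A = 1.24·34.6 + (-9)·62 = -515.096.
Var(R) = a²·Var(X) + b²·Var(A) + 2ab·covariance of X and A with a = 1.24, b = -9.
= 1.24²·88 + (-9)²·56 + 2·1.24·(-9)·11
= 135.3088 + 4536 + (-245.52) = 4425.7888.

μ_R = -515.096, Var(R) = 4425.7888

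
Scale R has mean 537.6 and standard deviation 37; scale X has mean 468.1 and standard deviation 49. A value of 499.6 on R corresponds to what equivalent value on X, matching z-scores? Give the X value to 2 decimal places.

X = 417.78

z = (499.6 − 537.6)/37 ≈ -1.027.
X = 468.1 + z·49 = 468.1 + (499.6 − 537.6)·49/37 ≈ 417.78.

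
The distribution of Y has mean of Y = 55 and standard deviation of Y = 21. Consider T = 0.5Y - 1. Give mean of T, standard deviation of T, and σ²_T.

T = 0.5Y - 1 is linear with a = 0.5, b = -1.
mean of T = a·mean of Y + b = 0.5·55 + (-1) = 26.5.
standard deviation of T = |a|·standard deviation of Y = |0.5|·21 = 10.5.
σ²_Y = 21² = 441.
σ²_T = a²·σ²_Y = 0.5²·441 = 110.25 (the additive constant -1 does not affect variance).

mean of T = 26.5, standard deviation of T = 10.5, σ²_T = 110.25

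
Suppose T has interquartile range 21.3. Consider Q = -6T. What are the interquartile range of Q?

IQR(Q) = 127.8

Under Q = aT + b, IQR(Q) = |a|·IQR(T) = |-6|·21.3 = 127.8 (shifts cancel; spread scales by |a|).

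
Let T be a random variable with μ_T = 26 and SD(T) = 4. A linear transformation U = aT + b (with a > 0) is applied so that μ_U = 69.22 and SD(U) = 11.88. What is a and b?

a = 2.97, b = -8

SD(U) = a·SD(T) (a > 0), so a = 11.88/4 = 2.97.
μ_U = a·μ_T + b, so b = 69.22 − 2.97·26 = -8.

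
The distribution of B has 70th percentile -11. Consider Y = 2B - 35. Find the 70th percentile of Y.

Since a = 2 > 0 the transformation is increasing, so the 70th percentile of Y = a·(P_{70} of B) + b = 2·(-11) + (-35) = -57.

70th percentile of Y = -57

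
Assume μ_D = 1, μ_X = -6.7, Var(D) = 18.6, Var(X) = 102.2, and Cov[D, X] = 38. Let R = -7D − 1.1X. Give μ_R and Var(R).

μ_R = (-7)·μ_D + (-1.1)·μ_X = (-7)·1 + (-1.1)·(-6.7) = 0.37.
Var(R) = a²·Var(D) + b²·Var(X) + 2ab·Cov[D, X] with a = -7, b = -1.1.
= (-7)²·18.6 + (-1.1)²·102.2 + 2·(-7)·(-1.1)·38
= 911.4 + 123.662 + 585.2 = 1620.262.

μ_R = 0.37, Var(R) = 1620.262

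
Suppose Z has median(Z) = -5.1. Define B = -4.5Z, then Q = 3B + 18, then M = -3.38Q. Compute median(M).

median(M) = -293.553

median(B) = (-4.5)·(-5.1) = 22.95.
median(Q) = 3·22.95 + 18 = 86.85.
median(M) = (-3.38)·86.85 = -293.553.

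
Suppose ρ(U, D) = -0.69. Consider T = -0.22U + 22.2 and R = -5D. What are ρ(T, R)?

Linear rescalings preserve correlation up to sign; here the slopes -0.22 and -5 have the same sign, so ρ(T, R) = ρ(U, D) = -0.69.

ρ(T, R) = -0.69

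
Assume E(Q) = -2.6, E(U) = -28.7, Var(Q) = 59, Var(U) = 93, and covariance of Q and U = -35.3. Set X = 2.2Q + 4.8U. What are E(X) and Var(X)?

E(X) = 2.2·E(Q) + 4.8·E(U) = 2.2·(-2.6) + 4.8·(-28.7) = -143.48.
Var(X) = a²·Var(Q) + b²·Var(U) + 2ab·covariance of Q and U with a = 2.2, b = 4.8.
= 2.2²·59 + 4.8²·93 + 2·2.2·4.8·(-35.3)
= 285.56 + 2142.72 + (-745.536) = 1682.744.

E(X) = -143.48, Var(X) = 1682.744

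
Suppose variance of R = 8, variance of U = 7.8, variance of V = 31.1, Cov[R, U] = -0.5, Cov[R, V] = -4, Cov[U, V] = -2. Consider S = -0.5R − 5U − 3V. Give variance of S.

variance of S = 402.4

variance of S = a²·variance of R + b²·variance of U + c²·variance of V + 2ab·Cov[R, U] + 2ac·Cov[R, V] + 2bc·Cov[U, V], with a = -0.5, b = -5, c = -3.
= 2 + 195 + 279.9 + (-2.5) + (-12) + (-60)
= 402.4.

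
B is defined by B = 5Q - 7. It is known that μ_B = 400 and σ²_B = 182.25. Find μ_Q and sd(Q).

From B = 5Q - 7: μ_B = a·μ_Q + b, so μ_Q = (μ_B − b)/a = (400 − (-7))/5 = 81.4.
sd(B) = √182.25 = 13.5.
sd(B) = |a|·sd(Q), so sd(Q) = 13.5/|5| = 2.7.

μ_Q = 81.4, sd(Q) = 2.7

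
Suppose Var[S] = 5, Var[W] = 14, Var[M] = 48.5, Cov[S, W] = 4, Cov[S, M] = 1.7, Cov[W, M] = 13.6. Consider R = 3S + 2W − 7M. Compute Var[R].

Var[R] = 2073.3

Var[R] = a²·Var[S] + b²·Var[W] + c²·Var[M] + 2ab·Cov[S, W] + 2ac·Cov[S, M] + 2bc·Cov[W, M], with a = 3, b = 2, c = -7.
= 45 + 56 + 2376.5 + 48 + (-71.4) + (-380.8)
= 2073.3.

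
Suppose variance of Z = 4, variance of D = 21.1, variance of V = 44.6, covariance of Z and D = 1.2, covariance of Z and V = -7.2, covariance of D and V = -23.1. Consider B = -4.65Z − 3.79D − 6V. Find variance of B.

variance of B = 585.12091

variance of B = a²·variance of Z + b²·variance of D + c²·variance of V + 2ab·covariance of Z and D + 2ac·covariance of Z and V + 2bc·covariance of D and V, with a = -4.65, b = -3.79, c = -6.
= 86.49 + 303.08251 + 1605.6 + 42.2964 + (-401.76) + (-1050.588)
= 585.12091.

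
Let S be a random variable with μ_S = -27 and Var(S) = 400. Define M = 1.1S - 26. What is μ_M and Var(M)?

μ_M = -55.7, Var(M) = 484

M = 1.1S - 26 is linear with a = 1.1, b = -26.
μ_M = a·μ_S + b = 1.1·(-27) + (-26) = -55.7.
Var(M) = a²·Var(S) = 1.1²·400 = 484 (the additive constant -26 does not affect variance).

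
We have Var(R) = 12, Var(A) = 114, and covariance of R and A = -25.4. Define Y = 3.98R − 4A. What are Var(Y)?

Var(Y) = 2822.8208

Var(Y) = a²·Var(R) + b²·Var(A) + 2ab·covariance of R and A with a = 3.98, b = -4.
= 3.98²·12 + (-4)²·114 + 2·3.98·(-4)·(-25.4)
= 190.0848 + 1824 + 808.736 = 2822.8208.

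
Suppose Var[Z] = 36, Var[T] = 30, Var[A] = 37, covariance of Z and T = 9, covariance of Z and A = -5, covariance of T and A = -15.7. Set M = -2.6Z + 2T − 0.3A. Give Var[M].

Var[M] = a²·Var[Z] + b²·Var[T] + c²·Var[A] + 2ab·covariance of Z and T + 2ac·covariance of Z and A + 2bc·covariance of T and A, with a = -2.6, b = 2, c = -0.3.
= 243.36 + 120 + 3.33 + (-93.6) + (-7.8) + 18.84
= 284.13.

Var[M] = 284.13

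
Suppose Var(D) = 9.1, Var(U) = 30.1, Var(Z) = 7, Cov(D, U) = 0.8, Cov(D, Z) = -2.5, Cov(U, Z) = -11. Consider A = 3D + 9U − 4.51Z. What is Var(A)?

Var(A) = a²·Var(D) + b²·Var(U) + c²·Var(Z) + 2ab·Cov(D, U) + 2ac·Cov(D, Z) + 2bc·Cov(U, Z), with a = 3, b = 9, c = -4.51.
= 81.9 + 2438.1 + 142.3807 + 43.2 + 67.65 + 892.98
= 3666.2107.

Var(A) = 3666.2107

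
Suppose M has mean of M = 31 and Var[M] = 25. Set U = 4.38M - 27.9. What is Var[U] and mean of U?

Var[U] = 479.61, mean of U = 107.88

U = 4.38M - 27.9 is linear with a = 4.38, b = -27.9.
Var[U] = a²·Var[M] = 4.38²·25 = 479.61 (the additive constant -27.9 does not affect variance).
mean of U = a·mean of M + b = 4.38·31 + (-27.9) = 107.88.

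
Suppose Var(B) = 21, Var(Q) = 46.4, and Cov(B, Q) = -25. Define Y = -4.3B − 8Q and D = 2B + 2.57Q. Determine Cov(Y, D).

Cov(Y, D) = -458.309

By bilinearity, Cov(Y, D) = ac·Var(B) + bd·Var(Q) + (ad+bc)·Cov(B, Q), with a=-4.3, b=-8, c=2, d=2.57.
ac·Var(B) = (-4.3)·2·21 = -180.6
bd·Var(Q) = (-8)·2.57·46.4 = -953.984
(ad+bc)·Cov(B, Q) = (-27.051)·(-25) = 676.275
Cov(Y, D) = -180.6 + (-953.984) + 676.275 = -458.309.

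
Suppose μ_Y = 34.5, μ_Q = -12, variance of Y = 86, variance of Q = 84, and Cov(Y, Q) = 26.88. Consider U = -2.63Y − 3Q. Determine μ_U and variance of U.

μ_U = -54.735, variance of U = 1775.0198

μ_U = (-2.63)·μ_Y + (-3)·μ_Q = (-2.63)·34.5 + (-3)·(-12) = -54.735.
variance of U = a²·variance of Y + b²·variance of Q + 2ab·Cov(Y, Q) with a = -2.63, b = -3.
= (-2.63)²·86 + (-3)²·84 + 2·(-2.63)·(-3)·26.88
= 594.8534 + 756 + 424.1664 = 1775.0198.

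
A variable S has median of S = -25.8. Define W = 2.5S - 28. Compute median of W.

median of W = -92.5

A linear map preserves order up to sign, so median of W = a·median of S + b = 2.5·(-25.8) + (-28) = -92.5.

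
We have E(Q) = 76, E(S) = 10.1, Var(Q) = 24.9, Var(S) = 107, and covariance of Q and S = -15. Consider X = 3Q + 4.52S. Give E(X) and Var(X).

E(X) = 273.652, Var(X) = 2003.3528

E(X) = 3·E(Q) + 4.52·E(S) = 3·76 + 4.52·10.1 = 273.652.
Var(X) = a²·Var(Q) + b²·Var(S) + 2ab·covariance of Q and S with a = 3, b = 4.52.
= 3²·24.9 + 4.52²·107 + 2·3·4.52·(-15)
= 224.1 + 2186.0528 + (-406.8) = 2003.3528.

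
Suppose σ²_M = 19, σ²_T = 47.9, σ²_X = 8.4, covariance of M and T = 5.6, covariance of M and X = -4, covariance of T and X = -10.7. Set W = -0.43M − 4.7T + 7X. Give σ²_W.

σ²_W = 2223.9993

σ²_W = a²·σ²_M + b²·σ²_T + c²·σ²_X + 2ab·covariance of M and T + 2ac·covariance of M and X + 2bc·covariance of T and X, with a = -0.43, b = -4.7, c = 7.
= 3.5131 + 1058.111 + 411.6 + 22.6352 + 24.08 + 704.06
= 2223.9993.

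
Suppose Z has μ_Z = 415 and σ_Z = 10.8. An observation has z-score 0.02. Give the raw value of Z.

Z = μ_Z + z·σ_Z = 415 + 0.02·10.8 = 415.216.

Z = 415.216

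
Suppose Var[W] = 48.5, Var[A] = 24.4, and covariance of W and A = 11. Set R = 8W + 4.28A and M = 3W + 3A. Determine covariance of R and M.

covariance of R and M = 1882.536

By bilinearity, covariance of R and M = ac·Var[W] + bd·Var[A] + (ad+bc)·covariance of W and A, with a=8, b=4.28, c=3, d=3.
ac·Var[W] = 8·3·48.5 = 1164
bd·Var[A] = 4.28·3·24.4 = 313.296
(ad+bc)·covariance of W and A = (36.84)·11 = 405.24
covariance of R and M = 1164 + 313.296 + 405.24 = 1882.536.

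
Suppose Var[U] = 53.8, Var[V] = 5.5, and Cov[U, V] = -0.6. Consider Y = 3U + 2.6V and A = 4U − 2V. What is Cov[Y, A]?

Cov[Y, A] = 614.36

By bilinearity, Cov[Y, A] = ac·Var[U] + bd·Var[V] + (ad+bc)·Cov[U, V], with a=3, b=2.6, c=4, d=-2.
ac·Var[U] = 3·4·53.8 = 645.6
bd·Var[V] = 2.6·(-2)·5.5 = -28.6
(ad+bc)·Cov[U, V] = (4.4)·(-0.6) = -2.64
Cov[Y, A] = 645.6 + (-28.6) + (-2.64) = 614.36.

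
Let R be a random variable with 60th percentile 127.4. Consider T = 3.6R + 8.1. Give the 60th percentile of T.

60th percentile of T = 466.74

Since a = 3.6 > 0 the transformation is increasing, so the 60th percentile of T = a·(P_{60} of R) + b = 3.6·127.4 + 8.1 = 466.74.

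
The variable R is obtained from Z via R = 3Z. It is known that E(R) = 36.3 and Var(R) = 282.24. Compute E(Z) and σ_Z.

From R = 3Z: E(R) = a·E(Z) + b, so E(Z) = (E(R) − b)/a = (36.3 − 0)/3 = 12.1.
σ_R = √282.24 = 16.8.
σ_R = |a|·σ_Z, so σ_Z = 16.8/|3| = 5.6.

E(Z) = 12.1, σ_Z = 5.6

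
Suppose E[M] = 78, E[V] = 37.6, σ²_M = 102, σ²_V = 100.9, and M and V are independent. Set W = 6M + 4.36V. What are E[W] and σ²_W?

E[W] = 6·E[M] + 4.36·E[V] = 6·78 + 4.36·37.6 = 631.936.
σ²_W = a²·σ²_M + b²·σ²_V + 2ab·Cov[M, V] with a = 6, b = 4.36.
Independence gives Cov[M, V] = 0.
= 6²·102 + 4.36²·100.9 + 2·6·4.36·0
= 3672 + 1918.06864 + 0 = 5590.06864.

E[W] = 631.936, σ²_W = 5590.06864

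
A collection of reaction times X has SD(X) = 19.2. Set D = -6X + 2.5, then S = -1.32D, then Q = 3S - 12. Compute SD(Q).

SD(D) = |-6|·19.2 = 115.2.
SD(S) = |-1.32|·115.2 = 152.064.
SD(Q) = |3|·152.064 = 456.192.

SD(Q) = 456.192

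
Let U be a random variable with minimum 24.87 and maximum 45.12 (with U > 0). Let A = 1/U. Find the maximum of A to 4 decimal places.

1/U is decreasing on this domain, so max(A) comes from min(U) = 24.87: max(A) = 1/(24.87) ≈ 0.0402.

max(A) = 0.0402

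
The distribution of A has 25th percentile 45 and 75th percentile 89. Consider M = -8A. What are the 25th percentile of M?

Since a = -8 < 0 the transformation is decreasing, reversing order: the 25th percentile of M corresponds to the 75th percentile of A.
So P_{25}(M) = a·P_{75}(A) + b = (-8)·89 = -712.

25th percentile of M = -712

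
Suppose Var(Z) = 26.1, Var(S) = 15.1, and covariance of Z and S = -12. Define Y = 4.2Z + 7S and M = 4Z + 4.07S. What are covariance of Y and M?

By bilinearity, covariance of Y and M = ac·Var(Z) + bd·Var(S) + (ad+bc)·covariance of Z and S, with a=4.2, b=7, c=4, d=4.07.
ac·Var(Z) = 4.2·4·26.1 = 438.48
bd·Var(S) = 7·4.07·15.1 = 430.199
(ad+bc)·covariance of Z and S = (45.094)·(-12) = -541.128
covariance of Y and M = 438.48 + 430.199 + (-541.128) = 327.551.

covariance of Y and M = 327.551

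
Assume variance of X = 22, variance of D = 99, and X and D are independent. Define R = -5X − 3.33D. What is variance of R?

variance of R = 1647.8011

variance of R = a²·variance of X + b²·variance of D + 2ab·covariance of X and D with a = -5, b = -3.33.
Independence gives covariance of X and D = 0.
= (-5)²·22 + (-3.33)²·99 + 2·(-5)·(-3.33)·0
= 550 + 1097.8011 + 0 = 1647.8011.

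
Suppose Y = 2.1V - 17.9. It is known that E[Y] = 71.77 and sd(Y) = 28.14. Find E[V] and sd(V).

From Y = 2.1V - 17.9: E[Y] = a·E[V] + b, so E[V] = (E[Y] − b)/a = (71.77 − (-17.9))/2.1 = 42.7.
sd(Y) = |a|·sd(V), so sd(V) = 28.14/|2.1| = 13.4.

E[V] = 42.7, sd(V) = 13.4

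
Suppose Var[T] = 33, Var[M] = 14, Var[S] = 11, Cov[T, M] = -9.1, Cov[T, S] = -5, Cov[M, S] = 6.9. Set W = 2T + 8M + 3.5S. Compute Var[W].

Var[W] = a²·Var[T] + b²·Var[M] + c²·Var[S] + 2ab·Cov[T, M] + 2ac·Cov[T, S] + 2bc·Cov[M, S], with a = 2, b = 8, c = 3.5.
= 132 + 896 + 134.75 + (-291.2) + (-70) + 386.4
= 1187.95.

Var[W] = 1187.95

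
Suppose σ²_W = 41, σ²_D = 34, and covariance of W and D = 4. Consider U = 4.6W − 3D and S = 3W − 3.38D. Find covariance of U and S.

By bilinearity, covariance of U and S = ac·σ²_W + bd·σ²_D + (ad+bc)·covariance of W and D, with a=4.6, b=-3, c=3, d=-3.38.
ac·σ²_W = 4.6·3·41 = 565.8
bd·σ²_D = (-3)·(-3.38)·34 = 344.76
(ad+bc)·covariance of W and D = (-24.548)·4 = -98.192
covariance of U and S = 565.8 + 344.76 + (-98.192) = 812.368.

covariance of U and S = 812.368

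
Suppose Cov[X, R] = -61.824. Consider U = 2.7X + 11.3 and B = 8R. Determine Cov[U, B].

Cov[U, B] = a·c·Cov[X, R] = 2.7·8·(-61.824) = -1335.3984. Additive constants drop out.

Cov[U, B] = -1335.3984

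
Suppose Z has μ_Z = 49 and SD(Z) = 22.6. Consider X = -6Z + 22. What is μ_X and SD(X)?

X = -6Z + 22 is linear with a = -6, b = 22.
μ_X = a·μ_Z + b = (-6)·49 + 22 = -272.
SD(X) = |a|·SD(Z) = |-6|·22.6 = 135.6.

μ_X = -272, SD(X) = 135.6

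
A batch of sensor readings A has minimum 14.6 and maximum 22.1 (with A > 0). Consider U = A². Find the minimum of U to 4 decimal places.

A² is increasing on this domain, so min(U) comes from min(A) = 14.6: min(U) = square(14.6) = 213.16.

min(U) = 213.16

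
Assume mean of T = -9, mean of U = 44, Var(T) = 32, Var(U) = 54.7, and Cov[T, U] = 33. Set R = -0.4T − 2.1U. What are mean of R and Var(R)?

mean of R = -88.8, Var(R) = 301.787

mean of R = (-0.4)·mean of T + (-2.1)·mean of U = (-0.4)·(-9) + (-2.1)·44 = -88.8.
Var(R) = a²·Var(T) + b²·Var(U) + 2ab·Cov[T, U] with a = -0.4, b = -2.1.
= (-0.4)²·32 + (-2.1)²·54.7 + 2·(-0.4)·(-2.1)·33
= 5.12 + 241.227 + 55.44 = 301.787.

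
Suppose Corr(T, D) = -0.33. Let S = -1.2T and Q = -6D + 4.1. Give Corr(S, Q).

Corr(S, Q) = -0.33

Linear rescalings preserve correlation up to sign; here the slopes -1.2 and -6 have the same sign, so Corr(S, Q) = Corr(T, D) = -0.33.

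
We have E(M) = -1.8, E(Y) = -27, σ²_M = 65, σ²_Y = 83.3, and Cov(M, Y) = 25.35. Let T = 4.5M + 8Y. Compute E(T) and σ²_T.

E(T) = -224.1, σ²_T = 8472.65

E(T) = 4.5·E(M) + 8·E(Y) = 4.5·(-1.8) + 8·(-27) = -224.1.
σ²_T = a²·σ²_M + b²·σ²_Y + 2ab·Cov(M, Y) with a = 4.5, b = 8.
= 4.5²·65 + 8²·83.3 + 2·4.5·8·25.35
= 1316.25 + 5331.2 + 1825.2 = 8472.65.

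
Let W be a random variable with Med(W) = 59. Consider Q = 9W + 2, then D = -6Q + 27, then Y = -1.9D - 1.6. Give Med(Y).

Med(Q) = 9·59 + 2 = 533.
Med(D) = (-6)·533 + 27 = -3171.
Med(Y) = (-1.9)·(-3171) + (-1.6) = 6023.3.

Med(Y) = 6023.3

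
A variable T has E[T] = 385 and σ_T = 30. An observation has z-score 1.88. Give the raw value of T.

T = 441.4

T = E[T] + z·σ_T = 385 + 1.88·30 = 441.4.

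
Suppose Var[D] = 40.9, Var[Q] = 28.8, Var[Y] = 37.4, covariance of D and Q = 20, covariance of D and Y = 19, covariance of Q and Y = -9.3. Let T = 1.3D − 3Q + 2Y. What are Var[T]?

Var[T] = 532.321

Var[T] = a²·Var[D] + b²·Var[Q] + c²·Var[Y] + 2ab·covariance of D and Q + 2ac·covariance of D and Y + 2bc·covariance of Q and Y, with a = 1.3, b = -3, c = 2.
= 69.121 + 259.2 + 149.6 + (-156) + 98.8 + 111.6
= 532.321.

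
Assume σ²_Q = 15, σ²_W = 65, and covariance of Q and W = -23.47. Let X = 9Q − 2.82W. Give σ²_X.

σ²_X = a²·σ²_Q + b²·σ²_W + 2ab·covariance of Q and W with a = 9, b = -2.82.
= 9²·15 + (-2.82)²·65 + 2·9·(-2.82)·(-23.47)
= 1215 + 516.906 + 1191.3372 = 2923.2432.

σ²_X = 2923.2432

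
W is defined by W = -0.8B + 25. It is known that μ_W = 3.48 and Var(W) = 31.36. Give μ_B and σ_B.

From W = -0.8B + 25: μ_W = a·μ_B + b, so μ_B = (μ_W − b)/a = (3.48 − 25)/(-0.8) = 26.9.
σ_W = √31.36 = 5.6.
σ_W = |a|·σ_B, so σ_B = 5.6/|-0.8| = 7.

μ_B = 26.9, σ_B = 7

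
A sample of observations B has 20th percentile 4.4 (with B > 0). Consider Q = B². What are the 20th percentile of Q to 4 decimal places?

B² is increasing, so P_{20}(Q) = g(P_{20}(B)) = 19.36.

20th percentile of Q = 19.36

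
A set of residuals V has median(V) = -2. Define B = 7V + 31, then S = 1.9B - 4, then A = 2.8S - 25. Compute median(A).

median(B) = 7·(-2) + 31 = 17.
median(S) = 1.9·17 + (-4) = 28.3.
median(A) = 2.8·28.3 + (-25) = 54.24.

median(A) = 54.24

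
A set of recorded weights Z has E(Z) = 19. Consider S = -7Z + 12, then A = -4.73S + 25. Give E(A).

E(S) = (-7)·19 + 12 = -121.
E(A) = (-4.73)·(-121) + 25 = 597.33.

E(A) = 597.33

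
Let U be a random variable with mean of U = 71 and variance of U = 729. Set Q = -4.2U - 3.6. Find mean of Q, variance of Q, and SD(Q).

Q = -4.2U - 3.6 is linear with a = -4.2, b = -3.6.
mean of Q = a·mean of U + b = (-4.2)·71 + (-3.6) = -301.8.
variance of Q = a²·variance of U = (-4.2)²·729 = 12859.56 (the additive constant -3.6 does not affect variance).
SD(U) = √729 = 27.
SD(Q) = |a|·SD(U) = |-4.2|·27 = 113.4.

mean of Q = -301.8, variance of Q = 12859.56, SD(Q) = 113.4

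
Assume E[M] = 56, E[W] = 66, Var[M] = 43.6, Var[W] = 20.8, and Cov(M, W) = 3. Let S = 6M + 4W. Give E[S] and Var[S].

E[S] = 600, Var[S] = 2046.4

E[S] = 6·E[M] + 4·E[W] = 6·56 + 4·66 = 600.
Var[S] = a²·Var[M] + b²·Var[W] + 2ab·Cov(M, W) with a = 6, b = 4.
= 6²·43.6 + 4²·20.8 + 2·6·4·3
= 1569.6 + 332.8 + 144 = 2046.4.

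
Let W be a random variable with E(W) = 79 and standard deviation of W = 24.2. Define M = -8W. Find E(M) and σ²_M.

E(M) = -632, σ²_M = 37480.96

M = -8W is linear with a = -8, b = 0.
E(M) = a·E(W) + b = (-8)·79 = -632.
σ²_W = 24.2² = 585.64.
σ²_M = a²·σ²_W = (-8)²·585.64 = 37480.96.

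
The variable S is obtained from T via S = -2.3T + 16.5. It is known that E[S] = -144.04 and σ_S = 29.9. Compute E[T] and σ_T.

E[T] = 69.8, σ_T = 13

From S = -2.3T + 16.5: E[S] = a·E[T] + b, so E[T] = (E[S] − b)/a = (-144.04 − 16.5)/(-2.3) = 69.8.
σ_S = |a|·σ_T, so σ_T = 29.9/|-2.3| = 13.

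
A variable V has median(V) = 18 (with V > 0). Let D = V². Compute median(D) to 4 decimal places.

median(D) = 324

V² is monotone on this domain, so median(D) = square(18) = 324.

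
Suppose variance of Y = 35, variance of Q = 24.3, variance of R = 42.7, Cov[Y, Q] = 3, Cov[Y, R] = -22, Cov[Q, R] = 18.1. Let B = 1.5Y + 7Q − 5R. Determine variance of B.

variance of B = a²·variance of Y + b²·variance of Q + c²·variance of R + 2ab·Cov[Y, Q] + 2ac·Cov[Y, R] + 2bc·Cov[Q, R], with a = 1.5, b = 7, c = -5.
= 78.75 + 1190.7 + 1067.5 + 63 + 330 + (-1267)
= 1462.95.

variance of B = 1462.95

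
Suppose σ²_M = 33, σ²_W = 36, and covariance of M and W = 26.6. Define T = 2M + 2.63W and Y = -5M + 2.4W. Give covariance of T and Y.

covariance of T and Y = -324.878

By bilinearity, covariance of T and Y = ac·σ²_M + bd·σ²_W + (ad+bc)·covariance of M and W, with a=2, b=2.63, c=-5, d=2.4.
ac·σ²_M = 2·(-5)·33 = -330
bd·σ²_W = 2.63·2.4·36 = 227.232
(ad+bc)·covariance of M and W = (-8.35)·26.6 = -222.11
covariance of T and Y = -330 + 227.232 + (-222.11) = -324.878.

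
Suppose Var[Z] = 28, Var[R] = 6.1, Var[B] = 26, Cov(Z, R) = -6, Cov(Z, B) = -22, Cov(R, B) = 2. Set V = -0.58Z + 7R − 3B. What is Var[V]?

Var[V] = 430.4792

Var[V] = a²·Var[Z] + b²·Var[R] + c²·Var[B] + 2ab·Cov(Z, R) + 2ac·Cov(Z, B) + 2bc·Cov(R, B), with a = -0.58, b = 7, c = -3.
= 9.4192 + 298.9 + 234 + 48.72 + (-76.56) + (-84)
= 430.4792.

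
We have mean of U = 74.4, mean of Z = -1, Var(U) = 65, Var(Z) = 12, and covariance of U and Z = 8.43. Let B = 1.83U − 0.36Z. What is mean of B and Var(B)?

mean of B = 1.83·mean of U + (-0.36)·mean of Z = 1.83·74.4 + (-0.36)·(-1) = 136.512.
Var(B) = a²·Var(U) + b²·Var(Z) + 2ab·covariance of U and Z with a = 1.83, b = -0.36.
= 1.83²·65 + (-0.36)²·12 + 2·1.83·(-0.36)·8.43
= 217.6785 + 1.5552 + (-11.107368) = 208.126332.

mean of B = 136.512, Var(B) = 208.126332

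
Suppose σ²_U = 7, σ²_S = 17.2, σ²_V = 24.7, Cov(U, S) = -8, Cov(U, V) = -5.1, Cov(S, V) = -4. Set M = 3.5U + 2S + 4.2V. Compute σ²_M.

σ²_M = a²·σ²_U + b²·σ²_S + c²·σ²_V + 2ab·Cov(U, S) + 2ac·Cov(U, V) + 2bc·Cov(S, V), with a = 3.5, b = 2, c = 4.2.
= 85.75 + 68.8 + 435.708 + (-112) + (-149.94) + (-67.2)
= 261.118.

σ²_M = 261.118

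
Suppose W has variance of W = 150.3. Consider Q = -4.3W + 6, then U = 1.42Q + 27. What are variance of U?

variance of Q = (-4.3)²·150.3 = 2779.047.
variance of U = 1.42²·2779.047 = 5603.6703708.

variance of U = 5603.6703708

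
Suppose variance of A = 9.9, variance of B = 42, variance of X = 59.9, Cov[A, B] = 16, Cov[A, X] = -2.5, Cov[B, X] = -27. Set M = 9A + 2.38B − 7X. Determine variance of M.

variance of M = 5874.9848

variance of M = a²·variance of A + b²·variance of B + c²·variance of X + 2ab·Cov[A, B] + 2ac·Cov[A, X] + 2bc·Cov[B, X], with a = 9, b = 2.38, c = -7.
= 801.9 + 237.9048 + 2935.1 + 685.44 + 315 + 899.64
= 5874.9848.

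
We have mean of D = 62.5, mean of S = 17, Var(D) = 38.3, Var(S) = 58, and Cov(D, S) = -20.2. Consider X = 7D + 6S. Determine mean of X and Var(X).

mean of X = 7·mean of D + 6·mean of S = 7·62.5 + 6·17 = 539.5.
Var(X) = a²·Var(D) + b²·Var(S) + 2ab·Cov(D, S) with a = 7, b = 6.
= 7²·38.3 + 6²·58 + 2·7·6·(-20.2)
= 1876.7 + 2088 + (-1696.8) = 2267.9.

mean of X = 539.5, Var(X) = 2267.9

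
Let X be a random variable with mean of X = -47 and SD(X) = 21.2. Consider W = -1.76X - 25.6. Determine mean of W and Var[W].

mean of W = 57.12, Var[W] = 1392.185344

W = -1.76X - 25.6 is linear with a = -1.76, b = -25.6.
mean of W = a·mean of X + b = (-1.76)·(-47) + (-25.6) = 57.12.
Var[X] = 21.2² = 449.44.
Var[W] = a²·Var[X] = (-1.76)²·449.44 = 1392.185344 (the additive constant -25.6 does not affect variance).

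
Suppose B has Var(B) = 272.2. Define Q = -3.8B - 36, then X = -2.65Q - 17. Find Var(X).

Var(X) = 27602.41378

Var(Q) = (-3.8)²·272.2 = 3930.568.
Var(X) = (-2.65)²·3930.568 = 27602.41378.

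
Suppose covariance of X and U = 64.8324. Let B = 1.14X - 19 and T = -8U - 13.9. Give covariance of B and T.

covariance of B and T = a·c·covariance of X and U = 1.14·(-8)·64.8324 = -591.271488. Additive constants drop out.

covariance of B and T = -591.271488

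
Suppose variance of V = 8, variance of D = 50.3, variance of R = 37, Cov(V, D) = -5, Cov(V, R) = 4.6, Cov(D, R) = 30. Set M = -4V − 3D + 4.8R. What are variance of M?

variance of M = a²·variance of V + b²·variance of D + c²·variance of R + 2ab·Cov(V, D) + 2ac·Cov(V, R) + 2bc·Cov(D, R), with a = -4, b = -3, c = 4.8.
= 128 + 452.7 + 852.48 + (-120) + (-176.64) + (-864)
= 272.54.

variance of M = 272.54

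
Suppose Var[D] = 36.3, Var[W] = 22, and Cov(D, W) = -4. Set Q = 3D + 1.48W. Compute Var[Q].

Var[Q] = a²·Var[D] + b²·Var[W] + 2ab·Cov(D, W) with a = 3, b = 1.48.
= 3²·36.3 + 1.48²·22 + 2·3·1.48·(-4)
= 326.7 + 48.1888 + (-35.52) = 339.3688.

Var[Q] = 339.3688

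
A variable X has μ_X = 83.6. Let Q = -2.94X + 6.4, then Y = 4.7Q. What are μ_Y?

μ_Y = -1125.1048

μ_Q = (-2.94)·83.6 + 6.4 = -239.384.
μ_Y = 4.7·(-239.384) = -1125.1048.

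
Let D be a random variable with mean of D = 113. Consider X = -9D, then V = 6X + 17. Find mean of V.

mean of X = (-9)·113 = -1017.
mean of V = 6·(-1017) + 17 = -6085.

mean of V = -6085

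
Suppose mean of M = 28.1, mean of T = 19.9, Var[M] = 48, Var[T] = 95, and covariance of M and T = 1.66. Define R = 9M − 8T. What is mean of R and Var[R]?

mean of R = 9·mean of M + (-8)·mean of T = 9·28.1 + (-8)·19.9 = 93.7.
Var[R] = a²·Var[M] + b²·Var[T] + 2ab·covariance of M and T with a = 9, b = -8.
= 9²·48 + (-8)²·95 + 2·9·(-8)·1.66
= 3888 + 6080 + (-239.04) = 9728.96.

mean of R = 93.7, Var[R] = 9728.96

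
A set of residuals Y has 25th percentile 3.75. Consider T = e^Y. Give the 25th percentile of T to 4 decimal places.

e^Y is increasing, so P_{25}(T) = g(P_{25}(Y)) ≈ 42.5211.

25th percentile of T = 42.5211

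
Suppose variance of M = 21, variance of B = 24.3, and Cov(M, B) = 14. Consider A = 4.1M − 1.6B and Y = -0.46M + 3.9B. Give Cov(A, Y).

By bilinearity, Cov(A, Y) = ac·variance of M + bd·variance of B + (ad+bc)·Cov(M, B), with a=4.1, b=-1.6, c=-0.46, d=3.9.
ac·variance of M = 4.1·(-0.46)·21 = -39.606
bd·variance of B = (-1.6)·3.9·24.3 = -151.632
(ad+bc)·Cov(M, B) = (16.726)·14 = 234.164
Cov(A, Y) = -39.606 + (-151.632) + 234.164 = 42.926.

Cov(A, Y) = 42.926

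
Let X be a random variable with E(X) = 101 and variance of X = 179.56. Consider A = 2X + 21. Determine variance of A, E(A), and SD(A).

variance of A = 718.24, E(A) = 223, SD(A) = 26.8

A = 2X + 21 is linear with a = 2, b = 21.
variance of A = a²·variance of X = 2²·179.56 = 718.24 (the additive constant 21 does not affect variance).
E(A) = a·E(X) + b = 2·101 + 21 = 223.
SD(X) = √179.56 = 13.4.
SD(A) = |a|·SD(X) = |2|·13.4 = 26.8.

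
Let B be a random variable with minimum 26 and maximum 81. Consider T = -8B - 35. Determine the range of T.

Range(T) = 440

Range of B = 81 − 26 = 55.
Range(T) = |a|·Range(B) = |-8|·55 = 440.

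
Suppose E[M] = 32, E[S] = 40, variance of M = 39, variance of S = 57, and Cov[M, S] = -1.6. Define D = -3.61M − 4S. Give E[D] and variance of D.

E[D] = (-3.61)·E[M] + (-4)·E[S] = (-3.61)·32 + (-4)·40 = -275.52.
variance of D = a²·variance of M + b²·variance of S + 2ab·Cov[M, S] with a = -3.61, b = -4.
= (-3.61)²·39 + (-4)²·57 + 2·(-3.61)·(-4)·(-1.6)
= 508.2519 + 912 + (-46.208) = 1374.0439.

E[D] = -275.52, variance of D = 1374.0439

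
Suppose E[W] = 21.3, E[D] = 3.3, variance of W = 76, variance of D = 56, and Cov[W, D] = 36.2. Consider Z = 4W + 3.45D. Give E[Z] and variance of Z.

E[Z] = 4·E[W] + 3.45·E[D] = 4·21.3 + 3.45·3.3 = 96.585.
variance of Z = a²·variance of W + b²·variance of D + 2ab·Cov[W, D] with a = 4, b = 3.45.
= 4²·76 + 3.45²·56 + 2·4·3.45·36.2
= 1216 + 666.54 + 999.12 = 2881.66.

E[Z] = 96.585, variance of Z = 2881.66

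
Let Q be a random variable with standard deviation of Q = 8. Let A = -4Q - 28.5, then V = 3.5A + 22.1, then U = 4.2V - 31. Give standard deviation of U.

standard deviation of A = |-4|·8 = 32.
standard deviation of V = |3.5|·32 = 112.
standard deviation of U = |4.2|·112 = 470.4.

standard deviation of U = 470.4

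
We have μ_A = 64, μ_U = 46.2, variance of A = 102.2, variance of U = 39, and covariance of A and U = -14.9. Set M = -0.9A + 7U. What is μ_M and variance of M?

μ_M = (-0.9)·μ_A + 7·μ_U = (-0.9)·64 + 7·46.2 = 265.8.
variance of M = a²·variance of A + b²·variance of U + 2ab·covariance of A and U with a = -0.9, b = 7.
= (-0.9)²·102.2 + 7²·39 + 2·(-0.9)·7·(-14.9)
= 82.782 + 1911 + 187.74 = 2181.522.

μ_M = 265.8, variance of M = 2181.522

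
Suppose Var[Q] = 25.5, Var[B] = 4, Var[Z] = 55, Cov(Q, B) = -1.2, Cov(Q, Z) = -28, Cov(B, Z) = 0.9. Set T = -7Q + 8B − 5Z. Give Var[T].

Var[T] = 982.9

Var[T] = a²·Var[Q] + b²·Var[B] + c²·Var[Z] + 2ab·Cov(Q, B) + 2ac·Cov(Q, Z) + 2bc·Cov(B, Z), with a = -7, b = 8, c = -5.
= 1249.5 + 256 + 1375 + 134.4 + (-1960) + (-72)
= 982.9.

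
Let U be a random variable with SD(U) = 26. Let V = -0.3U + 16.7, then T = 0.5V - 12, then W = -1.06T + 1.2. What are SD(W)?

SD(V) = |-0.3|·26 = 7.8.
SD(T) = |0.5|·7.8 = 3.9.
SD(W) = |-1.06|·3.9 = 4.134.

SD(W) = 4.134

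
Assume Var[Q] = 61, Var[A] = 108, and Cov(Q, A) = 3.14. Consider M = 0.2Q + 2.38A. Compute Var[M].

Var[M] = 617.18448

Var[M] = a²·Var[Q] + b²·Var[A] + 2ab·Cov(Q, A) with a = 0.2, b = 2.38.
= 0.2²·61 + 2.38²·108 + 2·0.2·2.38·3.14
= 2.44 + 611.7552 + 2.98928 = 617.18448.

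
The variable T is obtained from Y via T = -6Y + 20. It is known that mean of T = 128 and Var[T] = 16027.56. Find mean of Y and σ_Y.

From T = -6Y + 20: mean of T = a·mean of Y + b, so mean of Y = (mean of T − b)/a = (128 − 20)/(-6) = -18.
σ_T = √16027.56 = 126.6.
σ_T = |a|·σ_Y, so σ_Y = 126.6/|-6| = 21.1.

mean of Y = -18, σ_Y = 21.1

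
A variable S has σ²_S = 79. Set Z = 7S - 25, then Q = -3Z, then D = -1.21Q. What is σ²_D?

σ²_Z = 7²·79 = 3871.
σ²_Q = (-3)²·3871 = 34839.
σ²_D = (-1.21)²·34839 = 51007.7799.

σ²_D = 51007.7799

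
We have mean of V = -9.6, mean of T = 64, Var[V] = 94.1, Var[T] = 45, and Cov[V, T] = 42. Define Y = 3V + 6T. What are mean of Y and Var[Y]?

mean of Y = 3·mean of V + 6·mean of T = 3·(-9.6) + 6·64 = 355.2.
Var[Y] = a²·Var[V] + b²·Var[T] + 2ab·Cov[V, T] with a = 3, b = 6.
= 3²·94.1 + 6²·45 + 2·3·6·42
= 846.9 + 1620 + 1512 = 3978.9.

mean of Y = 355.2, Var[Y] = 3978.9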